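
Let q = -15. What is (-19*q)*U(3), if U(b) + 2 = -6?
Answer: -2280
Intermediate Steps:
U(b) = -8 (U(b) = -2 - 6 = -8)
(-19*q)*U(3) = -19*(-15)*(-8) = 285*(-8) = -2280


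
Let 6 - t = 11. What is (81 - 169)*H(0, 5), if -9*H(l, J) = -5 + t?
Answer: -880/9 ≈ -97.778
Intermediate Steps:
t = -5 (t = 6 - 1*11 = 6 - 11 = -5)
H(l, J) = 10/9 (H(l, J) = -(-5 - 5)/9 = -⅑*(-10) = 10/9)
(81 - 169)*H(0, 5) = (81 - 169)*(10/9) = -88*10/9 = -880/9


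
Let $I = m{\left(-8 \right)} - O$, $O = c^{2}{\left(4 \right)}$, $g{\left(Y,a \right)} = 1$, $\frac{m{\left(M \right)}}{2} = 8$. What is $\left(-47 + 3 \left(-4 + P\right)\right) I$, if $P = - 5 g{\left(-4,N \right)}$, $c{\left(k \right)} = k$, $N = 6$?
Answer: $0$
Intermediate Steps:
$m{\left(M \right)} = 16$ ($m{\left(M \right)} = 2 \cdot 8 = 16$)
$P = -5$ ($P = \left(-5\right) 1 = -5$)
$O = 16$ ($O = 4^{2} = 16$)
$I = 0$ ($I = 16 - 16 = 0$)
$\left(-47 + 3 \left(-4 + P\right)\right) I = \left(-47 + 3 \left(-4 - 5\right)\right) 0 = \left(-47 + 3 \left(-9\right)\right) 0 = \left(-47 - 27\right) 0 = \left(-74\right) 0 = 0$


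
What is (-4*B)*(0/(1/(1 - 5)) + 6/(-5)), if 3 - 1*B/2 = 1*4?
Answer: -48/5 ≈ -9.6000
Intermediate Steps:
B = -2 (B = 6 - 2*4 = 6 - 8 = -2)
(-4*B)*(0/(1/(1 - 5)) + 6/(-5)) = (-4*(-2))*(0/(1/(1 - 5)) + 6/(-5)) = 8*(0/(1/(-4)) + 6*(-1/5)) = 8*(0/(-1/4) - 6/5) = 8*(0*(-4) - 6/5) = 8*(0 - 6/5) = 8*(-6/5) = -48/5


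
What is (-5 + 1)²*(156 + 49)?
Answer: 3280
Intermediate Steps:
(-5 + 1)²*(156 + 49) = (-4)²*205 = 16*205 = 3280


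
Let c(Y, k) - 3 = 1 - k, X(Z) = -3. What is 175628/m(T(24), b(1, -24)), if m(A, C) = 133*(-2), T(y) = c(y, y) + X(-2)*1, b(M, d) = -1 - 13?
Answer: -87814/133 ≈ -660.26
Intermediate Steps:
b(M, d) = -14
c(Y, k) = 4 - k (c(Y, k) = 3 + (1 - k) = 4 - k)
T(y) = 1 - y (T(y) = (4 - y) - 3*1 = (4 - y) - 3 = 1 - y)
m(A, C) = -266
175628/m(T(24), b(1, -24)) = 175628/(-266) = 175628*(-1/266) = -87814/133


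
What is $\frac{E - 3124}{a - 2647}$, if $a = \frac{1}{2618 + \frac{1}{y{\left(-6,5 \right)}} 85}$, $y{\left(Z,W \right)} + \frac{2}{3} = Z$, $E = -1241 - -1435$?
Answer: $\frac{30533530}{27584383} \approx 1.1069$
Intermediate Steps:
$E = 194$ ($E = -1241 + 1435 = 194$)
$y{\left(Z,W \right)} = - \frac{2}{3} + Z$
$a = \frac{4}{10421}$ ($a = \frac{1}{2618 + \frac{1}{- \frac{2}{3} - 6} \cdot 85} = \frac{1}{2618 + \frac{1}{- \frac{20}{3}} \cdot 85} = \frac{1}{2618 - \frac{51}{4}} = \frac{1}{\frac{10421}{4}} = \frac{4}{10421} \approx 0.00038384$)
$\frac{E - 3124}{a - 2647} = \frac{194 - 3124}{\frac{4}{10421} - 2647} = - \frac{2930}{- \frac{27584383}{10421}} = \left(-2930\right) \left(- \frac{10421}{27584383}\right) = \frac{30533530}{27584383}$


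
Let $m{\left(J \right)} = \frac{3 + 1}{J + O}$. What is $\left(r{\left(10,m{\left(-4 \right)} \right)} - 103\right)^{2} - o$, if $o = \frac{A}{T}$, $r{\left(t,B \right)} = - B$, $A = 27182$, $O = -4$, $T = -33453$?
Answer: $\frac{1405971053}{133812} \approx 10507.0$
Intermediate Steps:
$m{\left(J \right)} = \frac{4}{-4 + J}$ ($m{\left(J \right)} = \frac{3 + 1}{J - 4} = \frac{4}{-4 + J}$)
$o = - \frac{27182}{33453}$ ($o = \frac{27182}{-33453} = 27182 \left(- \frac{1}{33453}\right) = - \frac{27182}{33453} \approx -0.81254$)
$\left(r{\left(10,m{\left(-4 \right)} \right)} - 103\right)^{2} - o = \left(- \frac{4}{-4 - 4} - 103\right)^{2} - - \frac{27182}{33453} = \left(- \frac{4}{-8} - 103\right)^{2} + \frac{27182}{33453} = \left(- \frac{4 \left(-1\right)}{8} - 103\right)^{2} + \frac{27182}{33453} = \left(\left(-1\right) \left(- \frac{1}{2}\right) - 103\right)^{2} + \frac{27182}{33453} = \left(\frac{1}{2} - 103\right)^{2} + \frac{27182}{33453} = \left(- \frac{205}{2}\right)^{2} + \frac{27182}{33453} = \frac{42025}{4} + \frac{27182}{33453} = \frac{1405971053}{133812}$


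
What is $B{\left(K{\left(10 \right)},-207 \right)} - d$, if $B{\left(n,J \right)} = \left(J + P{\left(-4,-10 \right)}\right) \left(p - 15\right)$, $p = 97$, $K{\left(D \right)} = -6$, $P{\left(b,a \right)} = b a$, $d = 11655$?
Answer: $-25349$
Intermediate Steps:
$P{\left(b,a \right)} = a b$
$B{\left(n,J \right)} = 3280 + 82 J$ ($B{\left(n,J \right)} = \left(J - -40\right) \left(97 - 15\right) = \left(J + 40\right) 82 = \left(40 + J\right) 82 = 3280 + 82 J$)
$B{\left(K{\left(10 \right)},-207 \right)} - d = \left(3280 + 82 \left(-207\right)\right) - 11655 = \left(3280 - 16974\right) - 11655 = -13694 - 11655 = -25349$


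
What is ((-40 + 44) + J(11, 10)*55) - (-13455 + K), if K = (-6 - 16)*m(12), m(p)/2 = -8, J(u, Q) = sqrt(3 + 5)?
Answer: 13107 + 110*sqrt(2) ≈ 13263.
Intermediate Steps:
J(u, Q) = 2*sqrt(2) (J(u, Q) = sqrt(8) = 2*sqrt(2))
m(p) = -16 (m(p) = 2*(-8) = -16)
K = 352 (K = (-6 - 16)*(-16) = -22*(-16) = 352)
((-40 + 44) + J(11, 10)*55) - (-13455 + K) = ((-40 + 44) + (2*sqrt(2))*55) - (-13455 + 352) = (4 + 110*sqrt(2)) - 1*(-13103) = (4 + 110*sqrt(2)) + 13103 = 13107 + 110*sqrt(2)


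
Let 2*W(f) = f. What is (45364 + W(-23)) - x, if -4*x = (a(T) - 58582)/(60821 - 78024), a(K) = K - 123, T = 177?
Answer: 1560427379/34406 ≈ 45353.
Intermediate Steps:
W(f) = f/2
a(K) = -123 + K
x = -14632/17203 (x = -((-123 + 177) - 58582)/(4*(60821 - 78024)) = -(54 - 58582)/(4*(-17203)) = -(-14632)*(-1)/17203 = -¼*58528/17203 = -14632/17203 ≈ -0.85055)
(45364 + W(-23)) - x = (45364 + (½)*(-23)) - 1*(-14632/17203) = (45364 - 23/2) + 14632/17203 = 90705/2 + 14632/17203 = 1560427379/34406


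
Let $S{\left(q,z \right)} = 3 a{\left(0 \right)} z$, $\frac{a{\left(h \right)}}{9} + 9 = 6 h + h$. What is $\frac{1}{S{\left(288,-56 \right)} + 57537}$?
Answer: $\frac{1}{71145} \approx 1.4056 \cdot 10^{-5}$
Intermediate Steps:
$a{\left(h \right)} = -81 + 63 h$ ($a{\left(h \right)} = -81 + 9 \left(6 h + h\right) = -81 + 9 \cdot 7 h = -81 + 63 h$)
$S{\left(q,z \right)} = - 243 z$ ($S{\left(q,z \right)} = 3 \left(-81 + 63 \cdot 0\right) z = 3 \left(-81 + 0\right) z = 3 \left(-81\right) z = - 243 z$)
$\frac{1}{S{\left(288,-56 \right)} + 57537} = \frac{1}{\left(-243\right) \left(-56\right) + 57537} = \frac{1}{13608 + 57537} = \frac{1}{71145}$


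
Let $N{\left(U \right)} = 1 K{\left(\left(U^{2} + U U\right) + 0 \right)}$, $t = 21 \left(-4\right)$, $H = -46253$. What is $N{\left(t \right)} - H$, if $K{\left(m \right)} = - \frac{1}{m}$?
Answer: $\frac{652722335}{14112} \approx 46253.0$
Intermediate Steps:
$t = -84$
$N{\left(U \right)} = - \frac{1}{2 U^{2}}$ ($N{\left(U \right)} = 1 \left(- \frac{1}{\left(U^{2} + U U\right) + 0}\right) = 1 \left(- \frac{1}{\left(U^{2} + U^{2}\right) + 0}\right) = 1 \left(- \frac{1}{2 U^{2} + 0}\right) = 1 \left(- \frac{1}{2 U^{2}}\right) = - \frac{1}{2 U^{2}}$)
$N{\left(t \right)} - H = - \frac{1}{2 \cdot 7056} - -46253 = \left(- \frac{1}{2}\right) \frac{1}{7056} + 46253 = - \frac{1}{14112} + 46253 = \frac{652722335}{14112}$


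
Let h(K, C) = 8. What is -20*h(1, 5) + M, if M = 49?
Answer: -111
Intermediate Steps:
-20*h(1, 5) + M = -20*8 + 49 = -160 + 49 = -111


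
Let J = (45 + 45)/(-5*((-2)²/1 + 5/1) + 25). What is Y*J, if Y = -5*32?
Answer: 720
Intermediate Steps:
Y = -160
J = -9/2 (J = 90/(-5*(4*1 + 5*1) + 25) = 90/(-5*(4 + 5) + 25) = 90/(-5*9 + 25) = 90/(-45 + 25) = 90/(-20) = 90*(-1/20) = -9/2 ≈ -4.5000)
Y*J = -160*(-9/2) = 720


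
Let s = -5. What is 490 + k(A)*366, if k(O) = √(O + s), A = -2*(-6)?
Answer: 490 + 366*√7 ≈ 1458.3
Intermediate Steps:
A = 12
k(O) = √(-5 + O) (k(O) = √(O - 5) = √(-5 + O))
490 + k(A)*366 = 490 + √(-5 + 12)*366 = 490 + √7*366 = 490 + 366*√7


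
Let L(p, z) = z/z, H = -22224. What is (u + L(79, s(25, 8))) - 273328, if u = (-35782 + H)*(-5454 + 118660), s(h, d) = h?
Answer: -6566900563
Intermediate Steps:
L(p, z) = 1
u = -6566627236 (u = (-35782 - 22224)*(-5454 + 118660) = -58006*113206 = -6566627236)
(u + L(79, s(25, 8))) - 273328 = (-6566627236 + 1) - 273328 = -6566627235 - 273328 = -6566900563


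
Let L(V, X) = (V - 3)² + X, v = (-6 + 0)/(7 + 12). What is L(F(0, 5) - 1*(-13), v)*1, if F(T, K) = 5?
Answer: 4269/19 ≈ 224.68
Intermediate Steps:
v = -6/19 ≈ -0.31579
L(V, X) = X + (-3 + V)² (L(V, X) = (-3 + V)² + X = X + (-3 + V)²)
L(F(0, 5) - 1*(-13), v)*1 = (-6/19 + (-3 + (5 - 1*(-13)))²)*1 = (-6/19 + (-3 + (5 + 13))²)*1 = (-6/19 + (-3 + 18)²)*1 = (-6/19 + 15²)*1 = (-6/19 + 225)*1 = (4269/19)*1 = 4269/19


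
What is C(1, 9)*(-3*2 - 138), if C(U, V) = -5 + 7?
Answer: -288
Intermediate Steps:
C(U, V) = 2
C(1, 9)*(-3*2 - 138) = 2*(-3*2 - 138) = 2*(-6 - 138) = 2*(-144) = -288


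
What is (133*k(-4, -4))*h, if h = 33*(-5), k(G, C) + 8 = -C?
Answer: 87780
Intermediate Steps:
k(G, C) = -8 - C
h = -165
(133*k(-4, -4))*h = (133*(-8 - 1*(-4)))*(-165) = (133*(-8 + 4))*(-165) = (133*(-4))*(-165) = -532*(-165) = 87780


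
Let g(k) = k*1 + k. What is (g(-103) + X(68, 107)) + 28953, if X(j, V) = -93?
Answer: 28654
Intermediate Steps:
g(k) = 2*k (g(k) = k + k = 2*k)
(g(-103) + X(68, 107)) + 28953 = (2*(-103) - 93) + 28953 = (-206 - 93) + 28953 = -299 + 28953 = 28654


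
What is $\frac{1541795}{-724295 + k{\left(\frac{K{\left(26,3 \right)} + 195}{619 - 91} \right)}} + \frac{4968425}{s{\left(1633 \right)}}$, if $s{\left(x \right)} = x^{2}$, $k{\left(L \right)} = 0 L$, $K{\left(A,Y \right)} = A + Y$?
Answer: $- \frac{102576476276}{386293901851} \approx -0.26554$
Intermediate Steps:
$k{\left(L \right)} = 0$
$\frac{1541795}{-724295 + k{\left(\frac{K{\left(26,3 \right)} + 195}{619 - 91} \right)}} + \frac{4968425}{s{\left(1633 \right)}} = \frac{1541795}{-724295 + 0} + \frac{4968425}{1633^{2}} = \frac{1541795}{-724295} + \frac{4968425}{2666689} = 1541795 \left(- \frac{1}{724295}\right) + 4968425 \cdot \frac{1}{2666689} = - \frac{308359}{144859} + \frac{4968425}{2666689} = - \frac{102576476276}{386293901851}$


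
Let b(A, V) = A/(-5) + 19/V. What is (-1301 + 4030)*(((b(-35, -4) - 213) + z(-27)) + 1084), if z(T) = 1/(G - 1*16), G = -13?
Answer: 276428597/116 ≈ 2.3830e+6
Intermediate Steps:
b(A, V) = 19/V - A/5 (b(A, V) = A*(-1/5) + 19/V = -A/5 + 19/V = 19/V - A/5)
z(T) = -1/29 (z(T) = 1/(-13 - 1*16) = 1/(-13 - 16) = 1/(-29) = -1/29)
(-1301 + 4030)*(((b(-35, -4) - 213) + z(-27)) + 1084) = (-1301 + 4030)*((((19/(-4) - 1/5*(-35)) - 213) - 1/29) + 1084) = 2729*((((19*(-1/4) + 7) - 213) - 1/29) + 1084) = 2729*((((-19/4 + 7) - 213) - 1/29) + 1084) = 2729*(((9/4 - 213) - 1/29) + 1084) = 2729*((-843/4 - 1/29) + 1084) = 2729*(-24451/116 + 1084) = 2729*(101293/116) = 276428597/116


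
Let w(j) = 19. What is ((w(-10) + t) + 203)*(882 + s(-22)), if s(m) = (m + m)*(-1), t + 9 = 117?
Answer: 305580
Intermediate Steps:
t = 108 (t = -9 + 117 = 108)
s(m) = -2*m (s(m) = (2*m)*(-1) = -2*m)
((w(-10) + t) + 203)*(882 + s(-22)) = ((19 + 108) + 203)*(882 - 2*(-22)) = (127 + 203)*(882 + 44) = 330*926 = 305580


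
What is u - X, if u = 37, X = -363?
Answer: 400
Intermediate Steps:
u - X = 37 - 1*(-363) = 37 + 363 = 400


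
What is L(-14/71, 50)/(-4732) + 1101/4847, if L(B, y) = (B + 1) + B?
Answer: 369696751/1628456284 ≈ 0.22702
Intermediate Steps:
L(B, y) = 1 + 2*B (L(B, y) = (1 + B) + B = 1 + 2*B)
L(-14/71, 50)/(-4732) + 1101/4847 = (1 + 2*(-14/71))/(-4732) + 1101/4847 = (1 + 2*(-14*1/71))*(-1/4732) + 1101*(1/4847) = (1 + 2*(-14/71))*(-1/4732) + 1101/4847 = (1 - 28/71)*(-1/4732) + 1101/4847 = (43/71)*(-1/4732) + 1101/4847 = -43/335972 + 1101/4847 = 369696751/1628456284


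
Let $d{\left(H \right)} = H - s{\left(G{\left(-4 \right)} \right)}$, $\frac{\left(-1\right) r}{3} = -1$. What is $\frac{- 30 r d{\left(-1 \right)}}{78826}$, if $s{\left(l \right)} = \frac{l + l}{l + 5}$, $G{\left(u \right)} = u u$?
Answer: $\frac{795}{275891} \approx 0.0028816$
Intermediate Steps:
$r = 3$ ($r = \left(-3\right) \left(-1\right) = 3$)
$G{\left(u \right)} = u^{2}$
$s{\left(l \right)} = \frac{2 l}{5 + l}$
$d{\left(H \right)} = - \frac{32}{21} + H$ ($d{\left(H \right)} = H - \frac{2 \left(-4\right)^{2}}{5 + \left(-4\right)^{2}} = H - 2 \cdot 16 \frac{1}{5 + 16} = H - 2 \cdot 16 \cdot \frac{1}{21} = H - \frac{32}{21} = - \frac{32}{21} + H$)
$\frac{- 30 r d{\left(-1 \right)}}{78826} = \frac{\left(-30\right) 3 \left(- \frac{32}{21} - 1\right)}{78826} = \left(-90\right) \left(- \frac{53}{21}\right) \frac{1}{78826} = \frac{1590}{7} \cdot \frac{1}{78826} = \frac{795}{275891}$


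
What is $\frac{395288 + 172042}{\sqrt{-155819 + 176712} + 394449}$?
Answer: $\frac{111891375585}{77794996354} - \frac{283665 \sqrt{20893}}{77794996354} \approx 1.4378$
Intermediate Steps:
$\frac{395288 + 172042}{\sqrt{-155819 + 176712} + 394449} = \frac{567330}{\sqrt{20893} + 394449} = \frac{567330}{394449 + \sqrt{20893}}$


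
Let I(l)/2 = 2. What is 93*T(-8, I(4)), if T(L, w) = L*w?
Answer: -2976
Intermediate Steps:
I(l) = 4 (I(l) = 2*2 = 4)
93*T(-8, I(4)) = 93*(-8*4) = 93*(-32) = -2976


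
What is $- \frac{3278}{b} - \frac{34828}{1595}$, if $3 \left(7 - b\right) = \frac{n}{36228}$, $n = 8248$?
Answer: $- \frac{29722698778}{60015065} \approx -495.25$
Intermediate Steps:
$b = \frac{188135}{27171}$ ($b = 7 - \frac{8248 \cdot \frac{1}{36228}}{3} = 7 - \frac{2062}{27171} = \frac{188135}{27171} \approx 6.9241$)
$- \frac{3278}{b} - \frac{34828}{1595} = - \frac{3278}{\frac{188135}{27171}} - \frac{34828}{1595} = \left(-3278\right) \frac{27171}{188135} - \frac{34828}{1595} = - \frac{89066538}{188135} - \frac{34828}{1595} = - \frac{29722698778}{60015065}$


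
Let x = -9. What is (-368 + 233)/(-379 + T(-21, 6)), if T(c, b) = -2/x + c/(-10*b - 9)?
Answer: 27945/78344 ≈ 0.35670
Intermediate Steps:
T(c, b) = 2/9 + c/(-9 - 10*b) (T(c, b) = -2/(-9) + c/(-10*b - 9) = -2*(-⅑) + c/(-9 - 10*b) = 2/9 + c/(-9 - 10*b))
(-368 + 233)/(-379 + T(-21, 6)) = (-368 + 233)/(-379 + (18 - 9*(-21) + 20*6)/(9*(9 + 10*6))) = -135/(-379 + (18 + 189 + 120)/(9*(9 + 60))) = -135/(-379 + (⅑)*327/69) = -135/(-379 + (⅑)*(1/69)*327) = -135/(-379 + 109/207) = -135/(-78344/207) = -135*(-207/78344) = 27945/78344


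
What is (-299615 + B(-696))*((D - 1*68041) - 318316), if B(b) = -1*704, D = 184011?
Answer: 60768348374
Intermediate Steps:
B(b) = -704
(-299615 + B(-696))*((D - 1*68041) - 318316) = (-299615 - 704)*((184011 - 1*68041) - 318316) = -300319*((184011 - 68041) - 318316) = -300319*(115970 - 318316) = -300319*(-202346) = 60768348374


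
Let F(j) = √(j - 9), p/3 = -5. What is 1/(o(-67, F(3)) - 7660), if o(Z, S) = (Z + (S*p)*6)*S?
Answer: I/(-7120*I + 67*√6) ≈ -0.00014037 + 3.2356e-6*I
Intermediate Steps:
p = -15 (p = 3*(-5) = -15)
F(j) = √(-9 + j)
o(Z, S) = S*(Z - 90*S) (o(Z, S) = (Z + (S*(-15))*6)*S = (Z - 15*S*6)*S = (Z - 90*S)*S = S*(Z - 90*S))
1/(o(-67, F(3)) - 7660) = 1/(√(-9 + 3)*(-67 - 90*√(-9 + 3)) - 7660) = 1/(√(-6)*(-67 - 90*I*√6) - 7660) = 1/((I*√6)*(-67 - 90*I*√6) - 7660) = 1/(I*√6*(-67 - 90*I*√6) - 7660) = 1/(-7660 + I*√6*(-67 - 90*I*√6))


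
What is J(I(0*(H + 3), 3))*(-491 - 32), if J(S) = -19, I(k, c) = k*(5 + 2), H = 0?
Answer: 9937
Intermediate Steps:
I(k, c) = 7*k (I(k, c) = k*7 = 7*k)
J(I(0*(H + 3), 3))*(-491 - 32) = -19*(-491 - 32) = -19*(-523) = 9937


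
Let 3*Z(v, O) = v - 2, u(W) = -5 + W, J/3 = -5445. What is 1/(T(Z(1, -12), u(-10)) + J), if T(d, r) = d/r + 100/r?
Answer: -45/735374 ≈ -6.1193e-5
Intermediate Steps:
J = -16335 (J = 3*(-5445) = -16335)
Z(v, O) = -⅔ + v/3 (Z(v, O) = (v - 2)/3 = (-2 + v)/3 = -⅔ + v/3)
T(d, r) = 100/r + d/r
1/(T(Z(1, -12), u(-10)) + J) = 1/((100 + (-⅔ + (⅓)*1))/(-5 - 10) - 16335) = 1/((100 + (-⅔ + ⅓))/(-15) - 16335) = 1/(-(100 - ⅓)/15 - 16335) = 1/(-1/15*299/3 - 16335) = 1/(-299/45 - 16335) = 1/(-735374/45) = -45/735374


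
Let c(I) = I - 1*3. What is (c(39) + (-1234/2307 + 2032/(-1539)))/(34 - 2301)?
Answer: -40410026/2682974097 ≈ -0.015062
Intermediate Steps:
c(I) = -3 + I (c(I) = I - 3 = -3 + I)
(c(39) + (-1234/2307 + 2032/(-1539)))/(34 - 2301) = ((-3 + 39) + (-1234/2307 + 2032/(-1539)))/(34 - 2301) = (36 + (-1234*1/2307 + 2032*(-1/1539)))/(-2267) = (36 + (-1234/2307 - 2032/1539))*(-1/2267) = (36 - 2195650/1183491)*(-1/2267) = (40410026/1183491)*(-1/2267) = -40410026/2682974097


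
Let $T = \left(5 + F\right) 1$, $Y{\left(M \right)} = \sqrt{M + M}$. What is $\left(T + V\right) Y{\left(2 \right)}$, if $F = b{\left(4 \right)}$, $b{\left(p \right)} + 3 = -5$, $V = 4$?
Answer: $2$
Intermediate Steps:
$b{\left(p \right)} = -8$ ($b{\left(p \right)} = -3 - 5 = -8$)
$F = -8$
$Y{\left(M \right)} = \sqrt{2} \sqrt{M}$ ($Y{\left(M \right)} = \sqrt{2 M} = \sqrt{2} \sqrt{M}$)
$T = -3$ ($T = \left(5 - 8\right) 1 = \left(-3\right) 1 = -3$)
$\left(T + V\right) Y{\left(2 \right)} = \left(-3 + 4\right) \sqrt{2} \sqrt{2} = 1 \cdot 2 = 2$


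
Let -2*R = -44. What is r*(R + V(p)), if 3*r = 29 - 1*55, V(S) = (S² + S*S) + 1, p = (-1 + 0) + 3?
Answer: -806/3 ≈ -268.67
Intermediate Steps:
R = 22 (R = -½*(-44) = 22)
p = 2 (p = -1 + 3 = 2)
V(S) = 1 + 2*S² (V(S) = (S² + S²) + 1 = 2*S² + 1 = 1 + 2*S²)
r = -26/3 (r = (29 - 1*55)/3 = (29 - 55)/3 = (⅓)*(-26) = -26/3 ≈ -8.6667)
r*(R + V(p)) = -26*(22 + (1 + 2*2²))/3 = -26*(22 + (1 + 2*4))/3 = -26*(22 + (1 + 8))/3 = -26*(22 + 9)/3 = -26/3*31 = -806/3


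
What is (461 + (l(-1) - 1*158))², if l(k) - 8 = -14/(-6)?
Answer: 883600/9 ≈ 98178.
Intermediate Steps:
l(k) = 31/3 (l(k) = 8 - 14/(-6) = 8 - 14*(-⅙) = 8 + 7/3 = 31/3)
(461 + (l(-1) - 1*158))² = (461 + (31/3 - 1*158))² = (461 + (31/3 - 158))² = (461 - 443/3)² = (940/3)² = 883600/9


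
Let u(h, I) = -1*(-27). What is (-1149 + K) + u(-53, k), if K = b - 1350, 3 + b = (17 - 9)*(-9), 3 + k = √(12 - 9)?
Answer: -2547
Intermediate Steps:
k = -3 + √3 (k = -3 + √(12 - 9) = -3 + √3 ≈ -1.2680)
b = -75 (b = -3 + (17 - 9)*(-9) = -3 + 8*(-9) = -3 - 72 = -75)
u(h, I) = 27
K = -1425 (K = -75 - 1350 = -1425)
(-1149 + K) + u(-53, k) = (-1149 - 1425) + 27 = -2574 + 27 = -2547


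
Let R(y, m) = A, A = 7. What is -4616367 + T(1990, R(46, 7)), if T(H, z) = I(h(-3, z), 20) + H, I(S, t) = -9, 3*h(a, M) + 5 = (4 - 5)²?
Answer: -4614386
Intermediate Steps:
h(a, M) = -4/3 (h(a, M) = -5/3 + (4 - 5)²/3 = -5/3 + (⅓)*(-1)² = -5/3 + (⅓)*1 = -5/3 + ⅓ = -4/3)
R(y, m) = 7
T(H, z) = -9 + H
-4616367 + T(1990, R(46, 7)) = -4616367 + (-9 + 1990) = -4616367 + 1981 = -4614386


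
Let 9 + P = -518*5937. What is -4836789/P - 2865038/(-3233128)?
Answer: 4074837364207/1657180170500 ≈ 2.4589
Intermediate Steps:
P = -3075375 (P = -9 - 518*5937 = -9 - 3075366 = -3075375)
-4836789/P - 2865038/(-3233128) = -4836789/(-3075375) - 2865038/(-3233128) = -4836789*(-1/3075375) - 2865038*(-1/3233128) = 1612263/1025125 + 1432519/1616564 = 4074837364207/1657180170500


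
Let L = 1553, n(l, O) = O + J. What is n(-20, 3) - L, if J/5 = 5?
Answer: -1525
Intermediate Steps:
J = 25 (J = 5*5 = 25)
n(l, O) = 25 + O (n(l, O) = O + 25 = 25 + O)
n(-20, 3) - L = (25 + 3) - 1*1553 = 28 - 1553 = -1525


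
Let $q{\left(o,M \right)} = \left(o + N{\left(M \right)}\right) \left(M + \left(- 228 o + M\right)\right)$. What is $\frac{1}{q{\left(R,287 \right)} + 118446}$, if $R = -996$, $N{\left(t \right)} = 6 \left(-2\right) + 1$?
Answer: $- \frac{1}{229137188} \approx -4.3642 \cdot 10^{-9}$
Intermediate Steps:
$N{\left(t \right)} = -11$ ($N{\left(t \right)} = -12 + 1 = -11$)
$q{\left(o,M \right)} = \left(-11 + o\right) \left(- 228 o + 2 M\right)$ ($q{\left(o,M \right)} = \left(o - 11\right) \left(M + \left(- 228 o + M\right)\right) = \left(-11 + o\right) \left(M + \left(M - 228 o\right)\right) = \left(-11 + o\right) \left(- 228 o + 2 M\right)$)
$\frac{1}{q{\left(R,287 \right)} + 118446} = \frac{1}{\left(- 228 \left(-996\right)^{2} - 6314 + 2508 \left(-996\right) + 2 \cdot 287 \left(-996\right)\right) + 118446} = \frac{1}{\left(\left(-228\right) 992016 - 6314 - 2497968 - 571704\right) + 118446} = \frac{1}{\left(-226179648 - 6314 - 2497968 - 571704\right) + 118446} = \frac{1}{-229255634 + 118446} = \frac{1}{-229137188} = - \frac{1}{229137188}$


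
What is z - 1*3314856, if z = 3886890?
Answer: 572034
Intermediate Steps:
z - 1*3314856 = 3886890 - 1*3314856 = 3886890 - 3314856 = 572034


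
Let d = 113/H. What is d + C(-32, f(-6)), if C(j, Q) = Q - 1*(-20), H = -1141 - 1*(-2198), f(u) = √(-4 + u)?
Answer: 21253/1057 + I*√10 ≈ 20.107 + 3.1623*I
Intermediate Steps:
H = 1057 (H = -1141 + 2198 = 1057)
C(j, Q) = 20 + Q (C(j, Q) = Q + 20 = 20 + Q)
d = 113/1057 ≈ 0.10691
d + C(-32, f(-6)) = 113/1057 + (20 + √(-4 - 6)) = 113/1057 + (20 + √(-10)) = 113/1057 + (20 + I*√10) = 21253/1057 + I*√10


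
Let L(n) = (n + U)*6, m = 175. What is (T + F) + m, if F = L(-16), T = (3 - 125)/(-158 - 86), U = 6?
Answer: 231/2 ≈ 115.50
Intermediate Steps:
T = 1/2 (T = -122/(-244) = -122*(-1/244) = 1/2 ≈ 0.50000)
L(n) = 36 + 6*n (L(n) = (n + 6)*6 = (6 + n)*6 = 36 + 6*n)
F = -60 (F = 36 + 6*(-16) = 36 - 96 = -60)
(T + F) + m = (1/2 - 60) + 175 = -119/2 + 175 = 231/2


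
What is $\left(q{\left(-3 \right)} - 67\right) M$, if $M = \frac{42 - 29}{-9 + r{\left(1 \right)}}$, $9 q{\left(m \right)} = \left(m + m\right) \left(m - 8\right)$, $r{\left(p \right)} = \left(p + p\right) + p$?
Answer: $\frac{2327}{18} \approx 129.28$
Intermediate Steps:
$r{\left(p \right)} = 3 p$ ($r{\left(p \right)} = 2 p + p = 3 p$)
$q{\left(m \right)} = \frac{2 m \left(-8 + m\right)}{9}$ ($q{\left(m \right)} = \frac{\left(m + m\right) \left(m - 8\right)}{9} = \frac{2 m \left(-8 + m\right)}{9}$)
$M = - \frac{13}{6}$ ($M = \frac{42 - 29}{-9 + 3 \cdot 1} = \frac{13}{-9 + 3} = \frac{13}{-6} = 13 \left(- \frac{1}{6}\right) = - \frac{13}{6} \approx -2.1667$)
$\left(q{\left(-3 \right)} - 67\right) M = \left(\frac{2}{9} \left(-3\right) \left(-8 - 3\right) - 67\right) \left(- \frac{13}{6}\right) = \left(\frac{2}{9} \left(-3\right) \left(-11\right) - 67\right) \left(- \frac{13}{6}\right) = \left(\frac{22}{3} - 67\right) \left(- \frac{13}{6}\right) = \left(- \frac{179}{3}\right) \left(- \frac{13}{6}\right) = \frac{2327}{18}$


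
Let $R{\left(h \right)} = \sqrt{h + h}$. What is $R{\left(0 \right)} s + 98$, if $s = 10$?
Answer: $98$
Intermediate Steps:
$R{\left(h \right)} = \sqrt{2} \sqrt{h}$ ($R{\left(h \right)} = \sqrt{2 h} = \sqrt{2} \sqrt{h}$)
$R{\left(0 \right)} s + 98 = \sqrt{2} \sqrt{0} \cdot 10 + 98 = \sqrt{2} \cdot 0 \cdot 10 + 98 = 0 \cdot 10 + 98 = 0 + 98 = 98$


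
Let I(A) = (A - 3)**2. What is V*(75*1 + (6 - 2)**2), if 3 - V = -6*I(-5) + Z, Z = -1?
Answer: 35308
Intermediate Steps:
I(A) = (-3 + A)**2
V = 388 (V = 3 - (-6*(-3 - 5)**2 - 1) = 3 - (-6*(-8)**2 - 1) = 3 - (-6*64 - 1) = 3 - (-384 - 1) = 3 - 1*(-385) = 3 + 385 = 388)
V*(75*1 + (6 - 2)**2) = 388*(75*1 + (6 - 2)**2) = 388*(75 + 4**2) = 388*(75 + 16) = 388*91 = 35308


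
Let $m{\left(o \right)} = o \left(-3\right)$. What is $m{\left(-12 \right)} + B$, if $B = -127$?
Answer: $-91$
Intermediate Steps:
$m{\left(o \right)} = - 3 o$
$m{\left(-12 \right)} + B = \left(-3\right) \left(-12\right) - 127 = 36 - 127 = -91$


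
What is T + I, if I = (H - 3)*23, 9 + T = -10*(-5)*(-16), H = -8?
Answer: -1062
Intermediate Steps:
T = -809 (T = -9 - 10*(-5)*(-16) = -9 + 50*(-16) = -9 - 800 = -809)
I = -253 (I = (-8 - 3)*23 = -11*23 = -253)
T + I = -809 - 253 = -1062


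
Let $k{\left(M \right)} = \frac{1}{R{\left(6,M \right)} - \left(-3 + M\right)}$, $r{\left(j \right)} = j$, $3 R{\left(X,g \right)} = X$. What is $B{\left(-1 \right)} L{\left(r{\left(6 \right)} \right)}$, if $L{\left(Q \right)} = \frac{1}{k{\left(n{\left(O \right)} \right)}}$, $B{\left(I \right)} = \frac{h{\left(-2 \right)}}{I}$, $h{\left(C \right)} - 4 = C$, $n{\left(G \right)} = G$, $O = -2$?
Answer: $-14$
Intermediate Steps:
$R{\left(X,g \right)} = \frac{X}{3}$
$h{\left(C \right)} = 4 + C$
$B{\left(I \right)} = \frac{2}{I}$ ($B{\left(I \right)} = \frac{4 - 2}{I} = \frac{2}{I}$)
$k{\left(M \right)} = \frac{1}{5 - M}$ ($k{\left(M \right)} = \frac{1}{\frac{1}{3} \cdot 6 - \left(-3 + M\right)} = \frac{1}{2 - \left(-3 + M\right)} = \frac{1}{5 - M}$)
$L{\left(Q \right)} = 7$ ($L{\left(Q \right)} = \frac{1}{\left(-1\right) \frac{1}{-5 - 2}} = \frac{1}{\left(-1\right) \frac{1}{-7}} = \frac{1}{\left(-1\right) \left(- \frac{1}{7}\right)} = \frac{1}{\frac{1}{7}} = 7$)
$B{\left(-1 \right)} L{\left(r{\left(6 \right)} \right)} = \frac{2}{-1} \cdot 7 = 2 \left(-1\right) 7 = \left(-2\right) 7 = -14$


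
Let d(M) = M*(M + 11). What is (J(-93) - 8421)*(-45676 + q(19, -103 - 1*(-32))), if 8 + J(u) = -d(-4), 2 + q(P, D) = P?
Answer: 383581259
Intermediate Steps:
q(P, D) = -2 + P
d(M) = M*(11 + M)
J(u) = 20 (J(u) = -8 - (-4)*(11 - 4) = -8 - (-4)*7 = -8 - 1*(-28) = -8 + 28 = 20)
(J(-93) - 8421)*(-45676 + q(19, -103 - 1*(-32))) = (20 - 8421)*(-45676 + (-2 + 19)) = -8401*(-45676 + 17) = -8401*(-45659) = 383581259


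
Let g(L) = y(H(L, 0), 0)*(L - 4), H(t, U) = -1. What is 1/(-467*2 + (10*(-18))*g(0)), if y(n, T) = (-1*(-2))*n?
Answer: -1/2374 ≈ -0.00042123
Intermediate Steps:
y(n, T) = 2*n
g(L) = 8 - 2*L (g(L) = (2*(-1))*(L - 4) = -2*(-4 + L) = 8 - 2*L)
1/(-467*2 + (10*(-18))*g(0)) = 1/(-467*2 + (10*(-18))*(8 - 2*0)) = 1/(-934 - 180*(8 + 0)) = 1/(-934 - 180*8) = 1/(-934 - 1440) = 1/(-2374) = -1/2374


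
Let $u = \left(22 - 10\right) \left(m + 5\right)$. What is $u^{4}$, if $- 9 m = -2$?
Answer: $\frac{1249198336}{81} \approx 1.5422 \cdot 10^{7}$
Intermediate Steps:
$m = \frac{2}{9}$ ($m = \left(- \frac{1}{9}\right) \left(-2\right) = \frac{2}{9} \approx 0.22222$)
$u = \frac{188}{3}$ ($u = \left(22 - 10\right) \left(\frac{2}{9} + 5\right) = 12 \cdot \frac{47}{9} = \frac{188}{3} \approx 62.667$)
$u^{4} = \left(\frac{188}{3}\right)^{4} = \frac{1249198336}{81}$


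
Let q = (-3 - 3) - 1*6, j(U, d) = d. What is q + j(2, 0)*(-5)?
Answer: -12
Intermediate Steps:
q = -12 (q = -6 - 6 = -12)
q + j(2, 0)*(-5) = -12 + 0*(-5) = -12 + 0 = -12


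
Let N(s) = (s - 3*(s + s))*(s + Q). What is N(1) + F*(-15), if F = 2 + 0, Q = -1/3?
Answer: -100/3 ≈ -33.333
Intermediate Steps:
Q = -1/3 (Q = -1*1/3 = -1/3 ≈ -0.33333)
N(s) = -5*s*(-1/3 + s) (N(s) = (s - 3*(s + s))*(s - 1/3) = (s - 6*s)*(-1/3 + s) = (-5*s)*(-1/3 + s) = -5*s*(-1/3 + s))
F = 2
N(1) + F*(-15) = (5/3)*1*(1 - 3*1) + 2*(-15) = (5/3)*1*(1 - 3) - 30 = (5/3)*1*(-2) - 30 = -10/3 - 30 = -100/3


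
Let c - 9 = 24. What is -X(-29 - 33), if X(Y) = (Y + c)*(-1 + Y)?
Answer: -1827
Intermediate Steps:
c = 33 (c = 9 + 24 = 33)
X(Y) = (-1 + Y)*(33 + Y) (X(Y) = (Y + 33)*(-1 + Y) = (33 + Y)*(-1 + Y) = (-1 + Y)*(33 + Y))
-X(-29 - 33) = -(-33 + (-29 - 33)² + 32*(-29 - 33)) = -(-33 + (-62)² + 32*(-62)) = -(-33 + 3844 - 1984) = -1*1827 = -1827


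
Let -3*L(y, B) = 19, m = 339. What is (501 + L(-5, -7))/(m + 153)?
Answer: 371/369 ≈ 1.0054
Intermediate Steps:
L(y, B) = -19/3 (L(y, B) = -1/3*19 = -19/3)
(501 + L(-5, -7))/(m + 153) = (501 - 19/3)/(339 + 153) = (1484/3)/492 = (1484/3)*(1/492) = 371/369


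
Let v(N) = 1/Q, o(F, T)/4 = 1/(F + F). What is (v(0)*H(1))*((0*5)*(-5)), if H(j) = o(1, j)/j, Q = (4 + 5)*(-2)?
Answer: 0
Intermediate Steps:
Q = -18 (Q = 9*(-2) = -18)
o(F, T) = 2/F (o(F, T) = 4/(F + F) = 4/((2*F)) = 4*(1/(2*F)) = 2/F)
v(N) = -1/18 (v(N) = 1/(-18) = -1/18)
H(j) = 2/j (H(j) = (2/1)/j = (2*1)/j = 2/j)
(v(0)*H(1))*((0*5)*(-5)) = (-1/(9*1))*((0*5)*(-5)) = (-1/9)*(0*(-5)) = -1/18*2*0 = -1/9*0 = 0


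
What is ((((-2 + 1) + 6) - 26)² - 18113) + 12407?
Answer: -5265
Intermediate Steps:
((((-2 + 1) + 6) - 26)² - 18113) + 12407 = (((-1 + 6) - 26)² - 18113) + 12407 = ((5 - 26)² - 18113) + 12407 = ((-21)² - 18113) + 12407 = (441 - 18113) + 12407 = -17672 + 12407 = -5265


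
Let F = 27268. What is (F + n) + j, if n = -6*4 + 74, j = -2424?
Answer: 24894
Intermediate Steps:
n = 50 (n = -24 + 74 = 50)
(F + n) + j = (27268 + 50) - 2424 = 27318 - 2424 = 24894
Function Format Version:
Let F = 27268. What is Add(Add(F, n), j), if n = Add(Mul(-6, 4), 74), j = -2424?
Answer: 24894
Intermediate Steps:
n = 50 (n = Add(-24, 74) = 50)
Add(Add(F, n), j) = Add(Add(27268, 50), -2424) = Add(27318, -2424) = 24894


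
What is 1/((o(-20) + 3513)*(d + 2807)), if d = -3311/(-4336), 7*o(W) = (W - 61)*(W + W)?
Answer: 4336/48403925679 ≈ 8.9580e-8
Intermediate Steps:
o(W) = 2*W*(-61 + W)/7 (o(W) = ((W - 61)*(W + W))/7 = ((-61 + W)*(2*W))/7 = (2*W*(-61 + W))/7 = 2*W*(-61 + W)/7)
d = 3311/4336 (d = -3311*(-1/4336) = 3311/4336 ≈ 0.76361)
1/((o(-20) + 3513)*(d + 2807)) = 1/(((2/7)*(-20)*(-61 - 20) + 3513)*(3311/4336 + 2807)) = 1/(((2/7)*(-20)*(-81) + 3513)*(12174463/4336)) = 1/((3240/7 + 3513)*(12174463/4336)) = 1/((27831/7)*(12174463/4336)) = 1/(48403925679/4336) = 4336/48403925679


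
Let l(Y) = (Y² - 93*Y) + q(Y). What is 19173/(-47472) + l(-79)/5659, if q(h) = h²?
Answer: 277607427/89548016 ≈ 3.1001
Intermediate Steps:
l(Y) = -93*Y + 2*Y² (l(Y) = (Y² - 93*Y) + Y² = -93*Y + 2*Y²)
19173/(-47472) + l(-79)/5659 = 19173/(-47472) - 79*(-93 + 2*(-79))/5659 = 19173*(-1/47472) - 79*(-93 - 158)*(1/5659) = -6391/15824 - 79*(-251)*(1/5659) = -6391/15824 + 19829*(1/5659) = -6391/15824 + 19829/5659 = 277607427/89548016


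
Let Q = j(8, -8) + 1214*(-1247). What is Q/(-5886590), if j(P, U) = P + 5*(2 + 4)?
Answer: 151382/588659 ≈ 0.25716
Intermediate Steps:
j(P, U) = 30 + P (j(P, U) = P + 5*6 = P + 30 = 30 + P)
Q = -1513820 (Q = (30 + 8) + 1214*(-1247) = 38 - 1513858 = -1513820)
Q/(-5886590) = -1513820/(-5886590) = -1513820*(-1/5886590) = 151382/588659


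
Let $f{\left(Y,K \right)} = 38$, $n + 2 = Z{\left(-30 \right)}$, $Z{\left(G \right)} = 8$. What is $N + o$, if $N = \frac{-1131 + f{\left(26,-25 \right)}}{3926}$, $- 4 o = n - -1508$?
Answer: $- \frac{743542}{1963} \approx -378.78$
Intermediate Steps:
$n = 6$ ($n = -2 + 8 = 6$)
$o = - \frac{757}{2}$ ($o = - \frac{6 - -1508}{4} = - \frac{6 + 1508}{4} = \left(- \frac{1}{4}\right) 1514 = - \frac{757}{2} \approx -378.5$)
$N = - \frac{1093}{3926}$ ($N = \frac{-1131 + 38}{3926} = \left(-1093\right) \frac{1}{3926} = - \frac{1093}{3926} \approx -0.2784$)
$N + o = - \frac{1093}{3926} - \frac{757}{2} = - \frac{743542}{1963}$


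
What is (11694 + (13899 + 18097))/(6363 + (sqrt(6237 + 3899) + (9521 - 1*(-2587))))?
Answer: 161399598/68233541 - 17476*sqrt(2534)/68233541 ≈ 2.3525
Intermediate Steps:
(11694 + (13899 + 18097))/(6363 + (sqrt(6237 + 3899) + (9521 - 1*(-2587)))) = (11694 + 31996)/(6363 + (sqrt(10136) + (9521 + 2587))) = 43690/(6363 + (2*sqrt(2534) + 12108)) = 43690/(6363 + (12108 + 2*sqrt(2534))) = 43690/(18471 + 2*sqrt(2534))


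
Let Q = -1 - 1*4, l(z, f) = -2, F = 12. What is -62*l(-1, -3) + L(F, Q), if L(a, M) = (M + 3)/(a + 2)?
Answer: 867/7 ≈ 123.86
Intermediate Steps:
Q = -5 (Q = -1 - 4 = -5)
L(a, M) = (3 + M)/(2 + a)
-62*l(-1, -3) + L(F, Q) = -62*(-2) + (3 - 5)/(2 + 12) = 124 - 2/14 = 124 + (1/14)*(-2) = 124 - ⅐ = 867/7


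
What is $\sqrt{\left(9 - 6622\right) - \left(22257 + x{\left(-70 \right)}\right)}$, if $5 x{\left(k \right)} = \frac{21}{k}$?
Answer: $\frac{i \sqrt{2886994}}{10} \approx 169.91 i$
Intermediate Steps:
$x{\left(k \right)} = \frac{21}{5 k}$ ($x{\left(k \right)} = \frac{21 \frac{1}{k}}{5} = \frac{21}{5 k}$)
$\sqrt{\left(9 - 6622\right) - \left(22257 + x{\left(-70 \right)}\right)} = \sqrt{\left(9 - 6622\right) - \left(22257 + \frac{21}{5 \left(-70\right)}\right)} = \sqrt{\left(9 - 6622\right) - \left(22257 + \frac{21}{5} \left(- \frac{1}{70}\right)\right)} = \sqrt{-6613 - \frac{1112847}{50}} = \sqrt{- \frac{1443497}{50}} = \frac{i \sqrt{2886994}}{10}$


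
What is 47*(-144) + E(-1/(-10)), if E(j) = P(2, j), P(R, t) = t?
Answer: -67679/10 ≈ -6767.9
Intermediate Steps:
E(j) = j
47*(-144) + E(-1/(-10)) = 47*(-144) - 1/(-10) = -6768 - 1*(-⅒) = -6768 + ⅒ = -67679/10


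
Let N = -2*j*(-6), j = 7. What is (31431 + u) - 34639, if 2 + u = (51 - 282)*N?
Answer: -22614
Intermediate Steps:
N = 84 (N = -2*7*(-6) = -14*(-6) = 84)
u = -19406 (u = -2 + (51 - 282)*84 = -2 - 231*84 = -2 - 19404 = -19406)
(31431 + u) - 34639 = (31431 - 19406) - 34639 = 12025 - 34639 = -22614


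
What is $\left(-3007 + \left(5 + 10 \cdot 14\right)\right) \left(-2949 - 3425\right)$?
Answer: $18242388$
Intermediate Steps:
$\left(-3007 + \left(5 + 10 \cdot 14\right)\right) \left(-2949 - 3425\right) = \left(-3007 + \left(5 + 140\right)\right) \left(-2949 - 3425\right) = \left(-3007 + 145\right) \left(-6374\right) = \left(-2862\right) \left(-6374\right) = 18242388$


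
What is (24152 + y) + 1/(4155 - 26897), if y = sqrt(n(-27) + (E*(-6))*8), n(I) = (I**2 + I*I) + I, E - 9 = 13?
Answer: 549264783/22742 + 5*sqrt(15) ≈ 24171.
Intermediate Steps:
E = 22 (E = 9 + 13 = 22)
n(I) = I + 2*I**2 (n(I) = (I**2 + I**2) + I = 2*I**2 + I = I + 2*I**2)
y = 5*sqrt(15) (y = sqrt(-27*(1 + 2*(-27)) + (22*(-6))*8) = sqrt(-27*(1 - 54) - 132*8) = sqrt(-27*(-53) - 1056) = sqrt(1431 - 1056) = sqrt(375) = 5*sqrt(15) ≈ 19.365)
(24152 + y) + 1/(4155 - 26897) = (24152 + 5*sqrt(15)) + 1/(4155 - 26897) = (24152 + 5*sqrt(15)) + 1/(-22742) = (24152 + 5*sqrt(15)) - 1/22742 = 549264783/22742 + 5*sqrt(15)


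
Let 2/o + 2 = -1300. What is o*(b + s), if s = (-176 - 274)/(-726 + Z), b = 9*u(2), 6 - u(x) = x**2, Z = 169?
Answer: -3492/120869 ≈ -0.028891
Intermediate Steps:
u(x) = 6 - x**2
b = 18 (b = 9*(6 - 1*2**2) = 9*(6 - 1*4) = 9*(6 - 4) = 9*2 = 18)
s = 450/557 (s = (-176 - 274)/(-726 + 169) = -450/(-557) = -450*(-1/557) = 450/557 ≈ 0.80790)
o = -1/651 (o = 2/(-2 - 1300) = 2/(-1302) = 2*(-1/1302) = -1/651 ≈ -0.0015361)
o*(b + s) = -(18 + 450/557)/651 = -1/651*10476/557 = -3492/120869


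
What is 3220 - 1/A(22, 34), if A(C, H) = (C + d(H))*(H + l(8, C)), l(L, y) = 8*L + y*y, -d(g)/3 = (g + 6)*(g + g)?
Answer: 15250937521/4736316 ≈ 3220.0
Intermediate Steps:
d(g) = -6*g*(6 + g) (d(g) = -3*(g + 6)*(g + g) = -3*(6 + g)*2*g = -6*g*(6 + g))
l(L, y) = y**2 + 8*L (l(L, y) = 8*L + y**2 = y**2 + 8*L)
A(C, H) = (C - 6*H*(6 + H))*(64 + H + C**2) (A(C, H) = (C - 6*H*(6 + H))*(H + (C**2 + 8*8)) = (C - 6*H*(6 + H))*(H + (C**2 + 64)) = (C - 6*H*(6 + H))*(H + (64 + C**2)) = (C - 6*H*(6 + H))*(64 + H + C**2))
3220 - 1/A(22, 34) = 3220 - 1/(22*34 + 22*(64 + 22**2) - 6*34**2*(6 + 34) - 6*34*(6 + 34)*(64 + 22**2)) = 3220 - 1/(748 + 22*(64 + 484) - 6*1156*40 - 6*34*40*(64 + 484)) = 3220 - 1/(748 + 22*548 - 277440 - 6*34*40*548) = 3220 - 1/(748 + 12056 - 277440 - 4471680) = 3220 - 1/(-4736316) = 3220 - 1*(-1/4736316) = 3220 + 1/4736316 = 15250937521/4736316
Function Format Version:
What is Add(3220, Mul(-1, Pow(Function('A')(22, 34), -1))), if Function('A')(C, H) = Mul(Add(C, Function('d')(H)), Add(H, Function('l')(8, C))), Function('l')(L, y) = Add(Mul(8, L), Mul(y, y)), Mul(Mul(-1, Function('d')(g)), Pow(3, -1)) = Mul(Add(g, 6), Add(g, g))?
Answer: Rational(15250937521, 4736316) ≈ 3220.0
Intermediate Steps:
Function('d')(g) = Mul(-6, g, Add(6, g)) (Function('d')(g) = Mul(-3, Mul(Add(g, 6), Add(g, g))) = Mul(-3, Mul(Add(6, g), Mul(2, g))) = Mul(-3, Mul(2, g, Add(6, g))) = Mul(-6, g, Add(6, g)))
Function('l')(L, y) = Add(Pow(y, 2), Mul(8, L)) (Function('l')(L, y) = Add(Mul(8, L), Pow(y, 2)) = Add(Pow(y, 2), Mul(8, L)))
Function('A')(C, H) = Mul(Add(C, Mul(-6, H, Add(6, H))), Add(64, H, Pow(C, 2))) (Function('A')(C, H) = Mul(Add(C, Mul(-6, H, Add(6, H))), Add(H, Add(Pow(C, 2), Mul(8, 8)))) = Mul(Add(C, Mul(-6, H, Add(6, H))), Add(H, Add(Pow(C, 2), 64))) = Mul(Add(C, Mul(-6, H, Add(6, H))), Add(H, Add(64, Pow(C, 2)))) = Mul(Add(C, Mul(-6, H, Add(6, H))), Add(64, H, Pow(C, 2))))
Add(3220, Mul(-1, Pow(Function('A')(22, 34), -1))) = Add(3220, Mul(-1, Pow(Add(Mul(22, 34), Mul(22, Add(64, Pow(22, 2))), Mul(-6, Pow(34, 2), Add(6, 34)), Mul(-6, 34, Add(6, 34), Add(64, Pow(22, 2)))), -1))) = Add(3220, Mul(-1, Pow(Add(748, Mul(22, Add(64, 484)), Mul(-6, 1156, 40), Mul(-6, 34, 40, Add(64, 484))), -1))) = Add(3220, Mul(-1, Pow(Add(748, Mul(22, 548), -277440, Mul(-6, 34, 40, 548)), -1))) = Add(3220, Mul(-1, Pow(Add(748, 12056, -277440, -4471680), -1))) = Add(3220, Mul(-1, Pow(-4736316, -1))) = Add(3220, Mul(-1, Rational(-1, 4736316))) = Add(3220, Rational(1, 4736316)) = Rational(15250937521, 4736316)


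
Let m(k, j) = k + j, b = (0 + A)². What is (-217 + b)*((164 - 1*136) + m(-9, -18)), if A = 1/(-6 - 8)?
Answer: -42531/196 ≈ -216.99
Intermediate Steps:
A = -1/14 (A = 1/(-14) = -1/14 ≈ -0.071429)
b = 1/196 (b = (0 - 1/14)² = (-1/14)² = 1/196 ≈ 0.0051020)
m(k, j) = j + k
(-217 + b)*((164 - 1*136) + m(-9, -18)) = (-217 + 1/196)*((164 - 1*136) + (-18 - 9)) = -42531*((164 - 136) - 27)/196 = -42531*(28 - 27)/196 = -42531/196*1 = -42531/196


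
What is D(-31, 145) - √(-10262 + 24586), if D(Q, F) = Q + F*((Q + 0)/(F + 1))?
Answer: -9021/146 - 2*√3581 ≈ -181.47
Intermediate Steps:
D(Q, F) = Q + F*Q/(1 + F) (D(Q, F) = Q + F*(Q/(1 + F)) = Q + F*Q/(1 + F))
D(-31, 145) - √(-10262 + 24586) = -31*(1 + 2*145)/(1 + 145) - √(-10262 + 24586) = -31*(1 + 290)/146 - √14324 = -31*1/146*291 - 2*√3581 = -9021/146 - 2*√3581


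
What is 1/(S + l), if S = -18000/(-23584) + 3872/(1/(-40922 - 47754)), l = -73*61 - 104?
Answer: -1474/506109733621 ≈ -2.9124e-9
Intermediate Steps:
l = -4557 (l = -4453 - 104 = -4557)
S = -506103016603/1474 (S = -18000*(-1/23584) + 3872/(1/(-88676)) = 1125/1474 + 3872/(-1/88676) = 1125/1474 + 3872*(-88676) = 1125/1474 - 343353472 = -506103016603/1474 ≈ -3.4335e+8)
1/(S + l) = 1/(-506103016603/1474 - 4557) = 1/(-506109733621/1474) = -1474/506109733621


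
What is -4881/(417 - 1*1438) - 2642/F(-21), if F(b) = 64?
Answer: -1192549/32672 ≈ -36.501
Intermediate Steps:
-4881/(417 - 1*1438) - 2642/F(-21) = -4881/(417 - 1*1438) - 2642/64 = -4881/(417 - 1438) - 2642*1/64 = -4881/(-1021) - 1321/32 = -4881*(-1/1021) - 1321/32 = 4881/1021 - 1321/32 = -1192549/32672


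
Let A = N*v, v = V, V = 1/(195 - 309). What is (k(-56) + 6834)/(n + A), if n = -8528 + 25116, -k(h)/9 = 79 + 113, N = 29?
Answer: 582084/1891003 ≈ 0.30782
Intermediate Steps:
k(h) = -1728 (k(h) = -9*(79 + 113) = -9*192 = -1728)
n = 16588
V = -1/114 (V = 1/(-114) = -1/114 ≈ -0.0087719)
v = -1/114 ≈ -0.0087719
A = -29/114 (A = 29*(-1/114) = -29/114 ≈ -0.25439)
(k(-56) + 6834)/(n + A) = (-1728 + 6834)/(16588 - 29/114) = 5106/(1891003/114) = 5106*(114/1891003) = 582084/1891003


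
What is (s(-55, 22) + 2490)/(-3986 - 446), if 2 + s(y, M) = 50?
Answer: -1269/2216 ≈ -0.57265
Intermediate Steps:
s(y, M) = 48 (s(y, M) = -2 + 50 = 48)
(s(-55, 22) + 2490)/(-3986 - 446) = (48 + 2490)/(-3986 - 446) = 2538/(-4432) = 2538*(-1/4432) = -1269/2216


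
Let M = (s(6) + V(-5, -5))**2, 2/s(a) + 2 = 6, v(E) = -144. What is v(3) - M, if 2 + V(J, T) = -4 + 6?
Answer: -577/4 ≈ -144.25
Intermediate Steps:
V(J, T) = 0 (V(J, T) = -2 + (-4 + 6) = -2 + 2 = 0)
s(a) = 1/2 (s(a) = 2/(-2 + 6) = 2/4 = 2*(1/4) = 1/2)
M = 1/4 (M = (1/2 + 0)**2 = (1/2)**2 = 1/4 ≈ 0.25000)
v(3) - M = -144 - 1*1/4 = -144 - 1/4 = -577/4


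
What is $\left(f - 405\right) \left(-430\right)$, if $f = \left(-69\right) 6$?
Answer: $352170$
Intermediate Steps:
$f = -414$
$\left(f - 405\right) \left(-430\right) = \left(-414 - 405\right) \left(-430\right) = \left(-819\right) \left(-430\right) = 352170$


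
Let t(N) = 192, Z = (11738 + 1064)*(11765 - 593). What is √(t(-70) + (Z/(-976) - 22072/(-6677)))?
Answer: I*√97109595330276826/814594 ≈ 382.55*I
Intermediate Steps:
Z = 143023944 (Z = 12802*11172 = 143023944)
√(t(-70) + (Z/(-976) - 22072/(-6677))) = √(192 + (143023944/(-976) - 22072/(-6677))) = √(192 + (143023944*(-1/976) - 22072*(-1/6677))) = √(192 + (-17877993/122 + 22072/6677)) = √(192 - 119368666477/814594) = √(-119212264429/814594) = I*√97109595330276826/814594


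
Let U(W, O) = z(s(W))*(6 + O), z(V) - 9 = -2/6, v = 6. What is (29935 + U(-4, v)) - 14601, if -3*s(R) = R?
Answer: 15438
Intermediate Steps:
s(R) = -R/3
z(V) = 26/3 (z(V) = 9 - 2/6 = 9 - 2*⅙ = 9 - ⅓ = 26/3)
U(W, O) = 52 + 26*O/3 (U(W, O) = 26*(6 + O)/3 = 52 + 26*O/3)
(29935 + U(-4, v)) - 14601 = (29935 + (52 + (26/3)*6)) - 14601 = (29935 + (52 + 52)) - 14601 = (29935 + 104) - 14601 = 30039 - 14601 = 15438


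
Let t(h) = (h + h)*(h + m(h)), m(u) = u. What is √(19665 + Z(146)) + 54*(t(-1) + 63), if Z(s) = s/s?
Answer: 3618 + √19666 ≈ 3758.2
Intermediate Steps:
Z(s) = 1
t(h) = 4*h² (t(h) = (h + h)*(h + h) = (2*h)*(2*h) = 4*h²)
√(19665 + Z(146)) + 54*(t(-1) + 63) = √(19665 + 1) + 54*(4*(-1)² + 63) = √19666 + 54*(4*1 + 63) = √19666 + 54*(4 + 63) = √19666 + 54*67 = √19666 + 3618 = 3618 + √19666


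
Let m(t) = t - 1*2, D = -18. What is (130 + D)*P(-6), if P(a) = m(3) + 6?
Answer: 784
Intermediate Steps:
m(t) = -2 + t (m(t) = t - 2 = -2 + t)
P(a) = 7 (P(a) = (-2 + 3) + 6 = 1 + 6 = 7)
(130 + D)*P(-6) = (130 - 18)*7 = 112*7 = 784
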